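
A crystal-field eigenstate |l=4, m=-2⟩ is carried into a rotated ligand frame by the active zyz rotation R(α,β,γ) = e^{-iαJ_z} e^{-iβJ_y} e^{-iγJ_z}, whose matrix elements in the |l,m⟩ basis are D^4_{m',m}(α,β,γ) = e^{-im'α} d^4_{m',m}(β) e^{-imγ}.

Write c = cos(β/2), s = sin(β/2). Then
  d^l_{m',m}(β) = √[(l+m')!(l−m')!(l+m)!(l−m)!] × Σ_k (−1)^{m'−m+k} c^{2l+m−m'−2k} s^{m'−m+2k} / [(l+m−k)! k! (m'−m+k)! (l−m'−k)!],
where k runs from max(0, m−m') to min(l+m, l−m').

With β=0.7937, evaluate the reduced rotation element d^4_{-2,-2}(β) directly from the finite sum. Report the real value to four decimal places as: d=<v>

d=-0.3376

d^4_{-2,-2}(β=0.7937) via the finite sum:
c=cos(0.793700/2)=0.922283, s=sin(0.793700/2)=0.386515; N=√[2·720·2·720]=1440.000000
Admissible k: 0..2 (factorial args all ≥0)
  k=0: (−1)^0·1440.0000/(1440)·0.9223^8·0.3865^0 = +0.523497
  k=1: (−1)^1·1440.0000/(120)·0.9223^6·0.3865^2 = -1.103315
  k=2: (−1)^2·1440.0000/(96)·0.9223^4·0.3865^4 = +0.242222
d^4_{-2,-2}(0.7937) = +0.523497 -1.103315 +0.242222 = -0.337596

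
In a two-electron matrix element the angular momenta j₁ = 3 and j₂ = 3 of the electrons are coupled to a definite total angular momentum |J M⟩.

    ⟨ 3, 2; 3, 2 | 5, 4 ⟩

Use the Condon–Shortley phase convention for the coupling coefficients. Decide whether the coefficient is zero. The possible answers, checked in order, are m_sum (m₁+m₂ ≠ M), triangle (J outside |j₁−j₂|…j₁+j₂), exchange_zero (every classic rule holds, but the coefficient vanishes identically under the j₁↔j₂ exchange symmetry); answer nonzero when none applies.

exchange_zero

m-sum: m₁+m₂ = 2+2 = 4, M = 4  ✓
triangle: |j₁−j₂| = 0 ≤ J = 5 ≤ j₁+j₂ = 6  ✓
exchange: j₁=j₂ and m₁=m₂, and (−1)^(j₁+j₂−J) = (−1)^1 = −1 forces ⟨j₁m₁;j₂m₂|JM⟩ = −⟨j₂m₂;j₁m₁|JM⟩ = −⟨j₁m₁;j₂m₂|JM⟩ ⇒ the coefficient vanishes identically
Racah sum check: Σ_k collapses to 0 ⇒ CG = 0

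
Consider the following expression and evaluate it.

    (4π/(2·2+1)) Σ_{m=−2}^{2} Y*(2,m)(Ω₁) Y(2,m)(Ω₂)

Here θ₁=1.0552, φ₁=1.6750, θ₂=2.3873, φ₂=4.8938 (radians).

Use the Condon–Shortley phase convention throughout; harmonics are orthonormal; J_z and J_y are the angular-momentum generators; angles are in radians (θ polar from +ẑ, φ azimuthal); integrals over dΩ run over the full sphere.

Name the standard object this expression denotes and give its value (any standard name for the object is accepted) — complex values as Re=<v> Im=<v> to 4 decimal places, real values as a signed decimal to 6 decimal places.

This sum is the spherical-harmonic addition theorem: it equals the Legendre polynomial P_l(cos γ) of the angle γ between the two directions.
Term-by-term m-sum for l=2 (normalisation 4π/5 = 2.513274):
  term(m=-2) = (0.052327, -0.008145)   from Y*(Ω₁)=(-0.286044, -0.060492), Y(Ω₂)=(-0.169338, 0.064285)
  term(m=-1) = (0.127379, -0.009854)   from Y*(Ω₁)=(-0.034470, 0.329592), Y(Ω₂)=(-0.069556, -0.379201)
  term(m=+0) = (-0.015974, -0.000000)   from Y*(Ω₁)=(-0.085375, -0.000000), Y(Ω₂)=(0.187108, 0.000000)
  term(m=+1) = (0.127379, 0.009854)   from Y*(Ω₁)=(0.034470, 0.329592), Y(Ω₂)=(0.069556, -0.379201)
  term(m=+2) = (0.052327, 0.008145)   from Y*(Ω₁)=(-0.286044, 0.060492), Y(Ω₂)=(-0.169338, -0.064285)
Total Σ_m = (0.343437, 0.000000). Multiply by 2.513274: (0.863152, 0.000000). P_2(cos γ) = 0.863152

Legendre polynomial (addition theorem), +0.863152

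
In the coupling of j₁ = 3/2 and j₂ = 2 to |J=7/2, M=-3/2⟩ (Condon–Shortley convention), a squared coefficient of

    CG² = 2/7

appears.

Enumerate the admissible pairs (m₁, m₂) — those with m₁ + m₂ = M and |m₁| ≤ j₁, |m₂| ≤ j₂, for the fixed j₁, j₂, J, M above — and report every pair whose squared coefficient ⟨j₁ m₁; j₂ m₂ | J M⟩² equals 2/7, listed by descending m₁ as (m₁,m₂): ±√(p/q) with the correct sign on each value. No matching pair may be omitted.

(-3/2,0): +√(2/7)

Admissible pairs with m₁+m₂ = M = -3/2: (-3/2,0), (-1/2,-1), (1/2,-2)
  (m₁,m₂)=(1/2,-2): CG² = 1/7, CG = +√(1/7)
  (m₁,m₂)=(-1/2,-1): CG² = 4/7, CG = +√(4/7)
  (m₁,m₂)=(-3/2,0): CG² = 2/7, CG = +√(2/7)   ← matches the target
Pairs with CG² = 2/7: (-3/2,0): +√(2/7)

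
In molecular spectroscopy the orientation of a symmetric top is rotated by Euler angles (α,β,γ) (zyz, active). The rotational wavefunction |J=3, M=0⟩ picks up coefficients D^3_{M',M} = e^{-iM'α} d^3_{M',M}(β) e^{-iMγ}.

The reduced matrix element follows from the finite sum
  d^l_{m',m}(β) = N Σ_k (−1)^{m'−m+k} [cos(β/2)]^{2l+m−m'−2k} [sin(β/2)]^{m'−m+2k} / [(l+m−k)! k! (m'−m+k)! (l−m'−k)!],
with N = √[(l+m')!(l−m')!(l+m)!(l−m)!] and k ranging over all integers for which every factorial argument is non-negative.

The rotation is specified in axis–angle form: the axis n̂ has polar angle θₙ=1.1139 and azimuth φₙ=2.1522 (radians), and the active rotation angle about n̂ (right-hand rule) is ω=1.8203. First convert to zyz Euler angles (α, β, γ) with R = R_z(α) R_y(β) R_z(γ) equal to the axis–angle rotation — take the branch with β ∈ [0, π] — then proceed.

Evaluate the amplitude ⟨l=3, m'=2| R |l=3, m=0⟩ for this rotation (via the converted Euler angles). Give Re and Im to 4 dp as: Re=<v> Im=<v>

Re=0.0034 Im=0.0047

Axis–angle → zyz. n̂ = (sinθₙcosφₙ, sinθₙsinφₙ, cosθₙ) = (-0.492864, +0.749972, +0.441165), ω = 1.8203.
R = I cosω + sinω [n̂]ₓ + (1−cosω) n̂n̂ᵀ gives
  R = [+0.055973, -0.888410, +0.455626; -0.033401, +0.454419, +0.890161; -0.997873, -0.065044, -0.004239]
β = atan2(√(R₁₃²+R₂₃²), R₃₃) = 1.575035; α = atan2(R₂₃, R₁₃) mod 2π = 1.097717; γ = atan2(R₃₂, −R₃₁) mod 2π = 6.218095
Split into d^3_{2,0}(β=1.5750) × two z-phases.
With c≡cos(β/2)=0.705607 and s≡sin(β/2)=0.708604, N=[120·1·6·6]^{1/2}=65.726707
k∈{0,1} keeps every argument non-negative
  k=0: (−1)^2·65.7267/(12)·0.7056^4·0.7086^2 = +0.681739
  k=1: (−1)^3·65.7267/(12)·0.7056^2·0.7086^4 = -0.687543
d^3_{2,0}(1.5750) = +0.681739 -0.687543 = -0.005804
Attach z-rotation phases: D = e^{-i(2)(1.0977)}·(-0.005804)·e^{-i(0)(6.2181)} = +0.003394+0.004708i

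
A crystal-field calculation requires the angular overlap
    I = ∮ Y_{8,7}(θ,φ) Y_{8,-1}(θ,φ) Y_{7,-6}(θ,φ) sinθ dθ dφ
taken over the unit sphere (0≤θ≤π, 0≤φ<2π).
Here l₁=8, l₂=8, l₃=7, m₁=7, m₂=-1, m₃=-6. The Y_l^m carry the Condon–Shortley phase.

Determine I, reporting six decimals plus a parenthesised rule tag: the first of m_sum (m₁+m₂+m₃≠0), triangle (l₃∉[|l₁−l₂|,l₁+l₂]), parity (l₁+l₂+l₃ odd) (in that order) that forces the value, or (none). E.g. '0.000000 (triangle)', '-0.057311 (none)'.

Σlᵢ=23 odd — θ-integrand is odd under cosθ→−cosθ; I=0

0.000000 (parity)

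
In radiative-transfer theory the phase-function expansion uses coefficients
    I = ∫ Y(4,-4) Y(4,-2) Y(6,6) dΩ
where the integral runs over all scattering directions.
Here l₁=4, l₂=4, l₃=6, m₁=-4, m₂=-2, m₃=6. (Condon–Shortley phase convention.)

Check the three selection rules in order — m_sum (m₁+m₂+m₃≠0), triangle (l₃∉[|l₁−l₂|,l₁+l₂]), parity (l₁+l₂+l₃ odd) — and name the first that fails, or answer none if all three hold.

none

azimuthal sum: -4 − 2 + 6 = 0  ✓
0 ≤ 6 ≤ 8 (triangle on l)  ✓
L = 4 + 4 + 6 = 14 (even)  ✓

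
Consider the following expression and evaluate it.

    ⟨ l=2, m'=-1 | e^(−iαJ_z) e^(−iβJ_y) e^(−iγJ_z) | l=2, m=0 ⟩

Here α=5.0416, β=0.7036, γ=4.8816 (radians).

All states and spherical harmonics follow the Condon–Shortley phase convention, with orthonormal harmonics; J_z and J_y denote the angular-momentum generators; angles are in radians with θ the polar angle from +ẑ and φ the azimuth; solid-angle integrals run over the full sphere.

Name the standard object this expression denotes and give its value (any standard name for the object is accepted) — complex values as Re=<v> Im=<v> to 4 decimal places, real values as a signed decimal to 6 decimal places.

This is a Wigner D-matrix element — the rotation-matrix element ⟨l m'| R(α,β,γ) |l m⟩ in the angular-momentum basis.
D^2_{-1,0}(5.0416,0.7036,4.8816) = e^{-i·-1·5.0416}·d^2_{-1,0}(0.7036)·e^{-i·0·4.8816}. Compute d first:
c=cos(0.703600/2)=0.938754, s=sin(0.703600/2)=0.344588; N=√[1·6·2·2]=4.898979
k: max(0,(0)−(-1))=1 … min(2+(0),2−(-1))=2
  k=1: (−1)^0·4.8990/(2)·0.9388^3·0.3446^1 = +0.698283
  k=2: (−1)^1·4.8990/(2)·0.9388^1·0.3446^3 = -0.094087
d^2_{-1,0}(0.7036) = +0.698283 -0.094087 = +0.604196
Phases: e^{-i·(-1)·5.0416}=+0.323297-0.946298i, e^{-i·(0)·4.8816}=+1.000000+0.000000i ⇒ D=+0.195334-0.571749i

Wigner D-matrix element, Re=0.1953 Im=-0.5717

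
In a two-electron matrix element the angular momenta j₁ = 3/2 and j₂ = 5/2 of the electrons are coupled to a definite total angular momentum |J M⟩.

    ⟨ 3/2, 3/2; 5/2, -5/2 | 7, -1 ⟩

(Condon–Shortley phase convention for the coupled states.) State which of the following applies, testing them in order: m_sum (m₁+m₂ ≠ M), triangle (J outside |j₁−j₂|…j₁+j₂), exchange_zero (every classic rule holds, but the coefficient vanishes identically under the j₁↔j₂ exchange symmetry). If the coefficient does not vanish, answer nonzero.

m-sum: m₁+m₂ = 3/2+(-5/2) = -1, M = -1  ✓
triangle: need |j₁−j₂| ≤ J ≤ j₁+j₂, i.e. J ∈ [1, 4]; J = 7 is outside ✗ ⇒ coefficient is 0

triangle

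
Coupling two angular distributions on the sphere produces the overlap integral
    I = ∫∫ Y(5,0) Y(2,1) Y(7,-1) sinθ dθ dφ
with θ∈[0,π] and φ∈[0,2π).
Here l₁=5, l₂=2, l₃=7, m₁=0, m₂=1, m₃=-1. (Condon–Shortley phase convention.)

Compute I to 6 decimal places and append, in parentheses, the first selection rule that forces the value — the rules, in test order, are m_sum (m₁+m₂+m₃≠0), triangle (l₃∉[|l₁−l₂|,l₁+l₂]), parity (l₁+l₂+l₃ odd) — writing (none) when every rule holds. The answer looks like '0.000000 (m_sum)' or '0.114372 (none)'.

-0.207724 (none)

Rules hold: Σm=0, L=14 even, 3≤7≤7.
N = 11·5·15 = 825
Δ = 0!·10!·4!/15! = 1/15015
Racah Σ t=0..0: t=0:+1/57600 = 1/57600
⇒ 3j(5 2 7; 0 0 0)² = 21/715, sgn -1
Racah Σ t=0..0: t=0:+1/86400 = 1/86400
⇒ 3j(5 2 7; 0 1 -1)² = 16/715, sgn +1
4πI² = N·(3j₀)²·(3jₘ)² = 1008/1859
I = -1·√(0.542227/4π) = -0.20772350
No selection rule forces the value: the integral is nonzero (none).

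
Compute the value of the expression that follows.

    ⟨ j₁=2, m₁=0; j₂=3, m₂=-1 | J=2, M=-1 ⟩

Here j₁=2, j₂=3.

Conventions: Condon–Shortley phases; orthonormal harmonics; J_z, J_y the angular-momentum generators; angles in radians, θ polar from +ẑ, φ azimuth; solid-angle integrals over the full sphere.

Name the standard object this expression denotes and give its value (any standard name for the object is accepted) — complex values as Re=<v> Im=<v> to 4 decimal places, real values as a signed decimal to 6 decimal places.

This is a Clebsch–Gordan (vector-coupling) coefficient.
j₁+j₂−J=3  J+j₁−j₂=1  J−j₁+j₂=3  j₁+j₂+J+1=8
(j₁±m₁, j₂±m₂, J±M) = (2,2,2,4,1,3)
P² = 36/7
sum k=1..2:
  [1] −1/4 = -1/4
  [2] +1/12 = 1/12
S = -1/6
C² = P²·S² = 1/7 ; C = -0.377964

Clebsch–Gordan coefficient, −√(1/7) ≈ -0.377964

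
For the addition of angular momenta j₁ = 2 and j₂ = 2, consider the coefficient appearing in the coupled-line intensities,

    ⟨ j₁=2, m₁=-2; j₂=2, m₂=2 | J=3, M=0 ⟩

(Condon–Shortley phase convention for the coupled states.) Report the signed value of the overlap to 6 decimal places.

triangle: 1!·3!·3!/8! = 36/40320
(j±m)!: 0!·4!·4!·0!·3!·3! = 20736
prefactor² = (2J+1)·Δ·N² = 648/5
  k=1: −1/(1!·0!·3!·3!·0!·0!) = -1/36
Σ = -1/36  ⇒  CG² = 648/5·(-1/36)² = 1/10
CG = −√(1/10) = -0.316228

−√(1/10) = -0.316228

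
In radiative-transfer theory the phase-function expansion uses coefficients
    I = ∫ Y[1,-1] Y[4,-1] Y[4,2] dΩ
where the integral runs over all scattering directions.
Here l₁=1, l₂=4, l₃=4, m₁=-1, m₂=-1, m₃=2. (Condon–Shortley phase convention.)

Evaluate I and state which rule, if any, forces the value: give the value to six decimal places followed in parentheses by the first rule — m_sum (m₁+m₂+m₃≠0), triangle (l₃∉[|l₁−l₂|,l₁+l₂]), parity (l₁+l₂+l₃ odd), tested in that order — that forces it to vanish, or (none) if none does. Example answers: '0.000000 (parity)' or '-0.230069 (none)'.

Σlᵢ=9 odd — θ-integrand is odd under cosθ→−cosθ; I=0

0.000000 (parity)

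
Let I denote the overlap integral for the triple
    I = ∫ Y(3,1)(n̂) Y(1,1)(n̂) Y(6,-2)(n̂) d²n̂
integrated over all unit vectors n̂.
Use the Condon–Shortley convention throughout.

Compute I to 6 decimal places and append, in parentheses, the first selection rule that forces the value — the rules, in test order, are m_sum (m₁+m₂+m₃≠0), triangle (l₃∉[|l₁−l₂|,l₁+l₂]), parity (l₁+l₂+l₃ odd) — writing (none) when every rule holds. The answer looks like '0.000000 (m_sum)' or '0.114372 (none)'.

0.000000 (triangle)

l₃=6 ∉ [2,4] — triangle fails ⇒ I = 0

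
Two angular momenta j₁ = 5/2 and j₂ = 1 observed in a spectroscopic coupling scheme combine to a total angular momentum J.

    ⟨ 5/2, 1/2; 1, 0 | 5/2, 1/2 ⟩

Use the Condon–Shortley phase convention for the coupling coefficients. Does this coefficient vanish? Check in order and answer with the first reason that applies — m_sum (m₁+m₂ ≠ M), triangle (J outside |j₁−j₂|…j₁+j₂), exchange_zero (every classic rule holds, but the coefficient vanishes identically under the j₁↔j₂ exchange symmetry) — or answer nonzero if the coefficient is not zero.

m-sum: m₁+m₂ = 1/2+0 = 1/2, M = 1/2  ✓
triangle: |j₁−j₂| = 3/2 ≤ J = 5/2 ≤ j₁+j₂ = 7/2  ✓
exchange: j₁≠j₂ or m₁≠m₂ — the exchange symmetry imposes no constraint here
value check: CG = +√(1/35) = +0.169031 ≠ 0

nonzero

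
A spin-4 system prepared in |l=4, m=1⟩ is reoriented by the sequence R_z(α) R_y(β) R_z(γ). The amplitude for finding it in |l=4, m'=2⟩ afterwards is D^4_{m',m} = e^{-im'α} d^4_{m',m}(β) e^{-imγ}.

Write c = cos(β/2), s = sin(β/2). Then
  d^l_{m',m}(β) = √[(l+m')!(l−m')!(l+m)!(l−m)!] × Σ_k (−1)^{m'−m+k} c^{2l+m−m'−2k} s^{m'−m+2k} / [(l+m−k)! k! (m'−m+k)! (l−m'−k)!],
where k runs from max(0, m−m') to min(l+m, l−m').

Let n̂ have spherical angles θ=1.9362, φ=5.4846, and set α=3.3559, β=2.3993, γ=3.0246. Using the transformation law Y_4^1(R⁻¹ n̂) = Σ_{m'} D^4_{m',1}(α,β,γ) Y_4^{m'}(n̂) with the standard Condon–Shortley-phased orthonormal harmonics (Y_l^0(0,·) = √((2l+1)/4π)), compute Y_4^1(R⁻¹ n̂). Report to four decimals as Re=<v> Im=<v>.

Re=0.0507 Im=0.0853

Need the full column D^4_{m',1} for m'=−4..4 at α=3.3559, β=2.3993, γ=3.0246.
cos(β/2)=0.362684, sin(β/2)=0.931912
d^4_{-4,1}: single k=5 term ⇒ +0.250931;  D = -0.140976-0.207586i
d^4_{-3,1}: k∈[4..5] ⇒ +0.172636 -0.683875 = -0.511239;  D = -0.370594-0.352172i
d^4_{-2,1}: k∈[3..5] ⇒ +0.071826 -0.711322 +0.939268 = +0.299772;  D = -0.256249-0.155563i
d^4_{-1,1}: k∈[2..5] ⇒ +0.019766 -0.391503 +1.292403 -0.568853 = +0.351813;  D = +0.332682+0.114435i
d^4_{0,1}: k∈[1..4] ⇒ +0.003440 -0.136280 +0.899759 -0.990076 = -0.223156;  D = +0.221631+0.026048i
d^4_{1,1}: k∈[0..3] ⇒ +0.000299 -0.029649 +0.391503 -0.861602 = -0.499449;  D = -0.497086+0.048527i
d^4_{2,1}: k∈[0..2] ⇒ -0.003264 +0.107739 -0.474215 = -0.369739;  D = +0.351932-0.113363i
d^4_{3,1}: k∈[0..1] ⇒ +0.015689 -0.172636 = -0.156948;  D = -0.135737+0.078790i
d^4_{4,1}: single k=0 term ⇒ -0.038007;  D = +0.028061-0.025634i
Y_4^{m'}(θ=1.9362,φ=5.4846) and Σ D·Y over m':
  (-0.1410-0.2076i)·(-0.3363-0.0178i)  (-0.3706-0.3522i)·(+0.2677-0.2473i)  (-0.2562-0.1556i)·(+0.0008-0.0310i)  (+0.3327+0.1144i)·(+0.2320+0.2382i)  (+0.2216+0.0260i)·(-0.0275+0.0000i)  (-0.4971+0.0485i)·(-0.2320+0.2382i)  (+0.3519-0.1134i)·(+0.0008+0.0310i)  (-0.1357+0.0788i)·(-0.2677-0.2473i)  (+0.0281-0.0256i)·(-0.3363+0.0178i)
Y_4^1(R⁻¹ n̂) = +0.050662+0.085316i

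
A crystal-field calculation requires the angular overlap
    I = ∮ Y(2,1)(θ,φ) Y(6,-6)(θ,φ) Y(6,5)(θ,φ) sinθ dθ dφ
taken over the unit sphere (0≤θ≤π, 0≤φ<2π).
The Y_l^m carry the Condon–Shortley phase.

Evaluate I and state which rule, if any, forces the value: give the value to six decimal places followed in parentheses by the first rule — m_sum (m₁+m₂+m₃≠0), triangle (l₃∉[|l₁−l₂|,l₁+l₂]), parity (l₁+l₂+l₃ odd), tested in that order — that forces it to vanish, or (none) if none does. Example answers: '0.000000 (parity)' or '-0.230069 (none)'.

0.178412 (none)

Checks pass: Σm=0; 14 even; l₃=6∈[4,8].
(2·2+1)(2·6+1)(2·6+1) = 845
Δ: 2! 2! 10! / 15! → 1/90090
sum: t=0:+1/69120 t=1:−1/14400 t=2:+1/69120 = -7/172800
3j²(2 6 6; 0 0 0) = Δ·Π!·Σ² = 14/715  (sign -1)
sum: t=0:+1/7257600 = 1/7257600
3j²(2 6 6; 1 -6 5) = Δ·Π!·Σ² = 11/455  (sign -1)
combine: 4πI² = 845·14/715·11/455 = 2/5
take √, sign +1: I = 0.17841241
No selection rule forces the value: the integral is nonzero (none).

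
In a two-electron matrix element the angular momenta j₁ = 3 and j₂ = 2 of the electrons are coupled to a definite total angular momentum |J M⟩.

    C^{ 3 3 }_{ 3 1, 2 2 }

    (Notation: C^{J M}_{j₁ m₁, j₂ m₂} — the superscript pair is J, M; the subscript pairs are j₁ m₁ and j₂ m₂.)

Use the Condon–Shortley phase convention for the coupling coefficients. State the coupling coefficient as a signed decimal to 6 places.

+√(1/6) ≈ +0.408248

triangle: 2!*4!*2!/9! = 96/362880
(j±m)!: 4!*2!*4!*0!*6!*0! = 829440
prefactor² = (2J+1)*Δ*N² = 1536
  k=2: +1/(2!*0!*0!*2!*4!*0!) = 1/96
Σ = 1/96  ⇒  CG² = 1536*(1/96)² = 1/6
CG = +√(1/6) = +0.408248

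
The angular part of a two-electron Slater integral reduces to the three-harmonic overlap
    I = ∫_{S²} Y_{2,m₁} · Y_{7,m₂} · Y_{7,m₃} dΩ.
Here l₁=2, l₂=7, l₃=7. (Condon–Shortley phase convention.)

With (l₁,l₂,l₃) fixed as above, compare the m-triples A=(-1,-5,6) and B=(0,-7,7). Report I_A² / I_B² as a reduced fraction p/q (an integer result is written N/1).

363/637

Shared (l₁,l₂,l₃)=(2,7,7): N and (l;000)² cancel in I_A²/I_B².
A: Δ = 2!·2!·12!/17! = 1/185640; Racah Σ t=1..2: t=1:−1/79833600 t=2:+1/958003200 = -1/87091200; ⇒ 3j(2 7 7; -1 -5 6)² = 121/4760, sgn +1
B: Δ = 2!·2!·12!/17! = 1/185640; Racah Σ t=0..0: t=0:+1/1916006400 = 1/1916006400; ⇒ 3j(2 7 7; 0 -7 7)² = 91/2040, sgn +1
I_A²/I_B² = (121/4760)/(91/2040) = 363/637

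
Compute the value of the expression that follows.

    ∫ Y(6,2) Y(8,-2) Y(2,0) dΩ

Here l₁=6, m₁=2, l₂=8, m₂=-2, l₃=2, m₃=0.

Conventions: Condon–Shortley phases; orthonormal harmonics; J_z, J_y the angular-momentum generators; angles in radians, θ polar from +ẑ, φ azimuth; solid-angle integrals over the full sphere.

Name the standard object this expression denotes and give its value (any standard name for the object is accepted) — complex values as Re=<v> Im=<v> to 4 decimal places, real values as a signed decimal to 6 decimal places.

Gaunt coefficient, +0.220478

This is a Gaunt coefficient — the integral of a triple product of spherical harmonics over the sphere.
Rules hold: Σm=0, L=16 even, 2≤2≤14.
N = 13·17·5 = 1105
Δ = 12!·0!·4!/17! = 1/30940
Racah Σ t=6..6: t=6:+1/2073600 = 1/2073600
⇒ 3j(6 8 2; 0 0 0)² = 28/1105, sgn +1
Racah Σ t=4..4: t=4:+1/3870720 = 1/3870720
⇒ 3j(6 8 2; 2 -2 0)² = 135/6188, sgn +1
4πI² = N·(3j₀)²·(3jₘ)² = 135/221
I = +1·√(0.61086/4π) = 0.22047828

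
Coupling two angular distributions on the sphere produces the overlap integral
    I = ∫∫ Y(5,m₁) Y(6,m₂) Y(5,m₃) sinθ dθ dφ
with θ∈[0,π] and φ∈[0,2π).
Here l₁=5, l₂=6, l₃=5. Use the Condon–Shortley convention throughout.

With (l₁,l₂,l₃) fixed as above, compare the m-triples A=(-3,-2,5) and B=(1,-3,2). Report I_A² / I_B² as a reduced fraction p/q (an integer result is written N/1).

Shared (l₁,l₂,l₃)=(5,6,5): N and (l;000)² cancel in I_A²/I_B².
A: Δ = 6!·4!·6!/17! = 1/28588560; Racah Σ t=4..4: t=4:+1/829440 = 1/829440; ⇒ 3j(5 6 5; -3 -2 5)² = 35/2431, sgn +1
B: Δ = 6!·4!·6!/17! = 1/28588560; Racah Σ t=0..3: t=0:+1/622080 t=1:−1/34560 t=2:+1/23040 t=3:−1/155520 = 1/103680; ⇒ 3j(5 6 5; 1 -3 2)² = 9/2431, sgn -1
I_A²/I_B² = (35/2431)/(9/2431) = 35/9

35/9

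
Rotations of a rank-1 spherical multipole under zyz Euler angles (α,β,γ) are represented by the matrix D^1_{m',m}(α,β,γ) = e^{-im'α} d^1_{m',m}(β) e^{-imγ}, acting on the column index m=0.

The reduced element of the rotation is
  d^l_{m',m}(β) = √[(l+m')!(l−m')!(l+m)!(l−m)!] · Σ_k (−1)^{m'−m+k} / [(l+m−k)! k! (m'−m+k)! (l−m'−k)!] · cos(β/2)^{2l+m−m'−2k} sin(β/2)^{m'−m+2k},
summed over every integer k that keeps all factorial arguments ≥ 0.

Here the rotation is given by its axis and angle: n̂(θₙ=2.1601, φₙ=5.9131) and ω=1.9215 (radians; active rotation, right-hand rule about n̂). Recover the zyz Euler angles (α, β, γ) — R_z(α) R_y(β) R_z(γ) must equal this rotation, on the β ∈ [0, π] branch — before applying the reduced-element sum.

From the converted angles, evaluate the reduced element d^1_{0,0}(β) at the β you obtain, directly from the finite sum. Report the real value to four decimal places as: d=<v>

Axis–angle → zyz. n̂ = (sinθₙcosφₙ, sinθₙsinφₙ, cosθₙ) = (+0.775044, -0.300687, -0.555782), ω = 1.9215.
R = I cosω + sinω [n̂]ₓ + (1−cosω) n̂n̂ᵀ gives
  R = [+0.463508, +0.208842, -0.861130; -0.835063, -0.222084, -0.503337; -0.296361, +0.952399, +0.071458]
β = atan2(√(R₁₃²+R₂₃²), R₃₃) = 1.499277; α = atan2(R₂₃, R₁₃) mod 2π = 3.670543; γ = atan2(R₃₂, −R₃₁) mod 2π = 1.269121
d^1_{0,0}(β=1.4993) via the finite sum:
With c≡cos(β/2)=0.731935 and s≡sin(β/2)=0.681374, N=[1·1·1·1]^{1/2}=1.000000
k∈{0,1} keeps every argument non-negative
  k=0: (−1)^0·1.0000/(1)·0.7319^2·0.6814^0 = +0.535729
  k=1: (−1)^1·1.0000/(1)·0.7319^0·0.6814^2 = -0.464271
d^1_{0,0}(1.4993) = +0.535729 -0.464271 = +0.071458

d=0.0715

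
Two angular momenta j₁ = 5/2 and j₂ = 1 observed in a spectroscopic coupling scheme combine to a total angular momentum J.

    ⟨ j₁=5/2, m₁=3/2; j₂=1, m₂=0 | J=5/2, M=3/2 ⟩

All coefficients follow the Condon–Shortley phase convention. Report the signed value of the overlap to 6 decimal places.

j₁+j₂−J=1  J+j₁−j₂=4  J−j₁+j₂=1  j₁+j₂+J+1=7
(j₁±m₁, j₂±m₂, J±M) = (4,1,1,1,4,1)
P² = 576/35
sum k=0..1:
  [0] +1/6 = 1/6
  [1] −1/24 = -1/24
S = 1/8
C² = P²·S² = 9/35 ; C = +0.507093

+√(9/35) = +0.507093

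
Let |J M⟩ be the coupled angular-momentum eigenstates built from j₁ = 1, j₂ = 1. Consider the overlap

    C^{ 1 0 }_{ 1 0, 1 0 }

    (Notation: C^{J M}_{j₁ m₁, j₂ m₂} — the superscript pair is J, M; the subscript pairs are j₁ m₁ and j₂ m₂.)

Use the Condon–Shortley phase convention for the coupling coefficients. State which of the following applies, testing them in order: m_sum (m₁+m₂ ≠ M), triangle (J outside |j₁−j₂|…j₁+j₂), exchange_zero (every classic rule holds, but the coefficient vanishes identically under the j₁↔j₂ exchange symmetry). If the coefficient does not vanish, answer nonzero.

m-sum: m₁+m₂ = 0+0 = 0, M = 0  ✓
triangle: |j₁−j₂| = 0 ≤ J = 1 ≤ j₁+j₂ = 2  ✓
exchange: j₁=j₂ and m₁=m₂, and (−1)^(j₁+j₂−J) = (−1)^1 = −1 forces ⟨j₁m₁;j₂m₂|JM⟩ = −⟨j₂m₂;j₁m₁|JM⟩ = −⟨j₁m₁;j₂m₂|JM⟩ ⇒ the coefficient vanishes identically
Racah sum check: Σ_k collapses to 0 ⇒ CG = 0

exchange_zero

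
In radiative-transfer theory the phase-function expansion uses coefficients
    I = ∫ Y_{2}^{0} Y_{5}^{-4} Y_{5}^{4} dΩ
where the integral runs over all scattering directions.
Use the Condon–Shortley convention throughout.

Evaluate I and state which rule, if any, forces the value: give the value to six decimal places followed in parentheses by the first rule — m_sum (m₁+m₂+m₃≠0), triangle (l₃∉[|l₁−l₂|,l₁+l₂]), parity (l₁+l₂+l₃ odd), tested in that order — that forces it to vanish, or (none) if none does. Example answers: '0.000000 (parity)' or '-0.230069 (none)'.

-0.097044 (none)

Rules hold: Σm=0, L=12 even, 3≤5≤7.
N = 5·11·11 = 605
Δ = 2!·2!·8!/13! = 1/38610
Racah Σ t=0..2: t=0:+1/2880 t=1:−1/576 t=2:+1/2880 = -1/960
⇒ 3j(2 5 5; 0 0 0)² = 10/429, sgn +1
Racah Σ t=0..1: t=0:+1/20160 t=1:−1/40320 = 1/40320
⇒ 3j(2 5 5; 0 -4 4)² = 6/715, sgn -1
4πI² = N·(3j₀)²·(3jₘ)² = 20/169
I = -1·√(0.118343/4π) = -0.09704356
No selection rule forces the value: the integral is nonzero (none).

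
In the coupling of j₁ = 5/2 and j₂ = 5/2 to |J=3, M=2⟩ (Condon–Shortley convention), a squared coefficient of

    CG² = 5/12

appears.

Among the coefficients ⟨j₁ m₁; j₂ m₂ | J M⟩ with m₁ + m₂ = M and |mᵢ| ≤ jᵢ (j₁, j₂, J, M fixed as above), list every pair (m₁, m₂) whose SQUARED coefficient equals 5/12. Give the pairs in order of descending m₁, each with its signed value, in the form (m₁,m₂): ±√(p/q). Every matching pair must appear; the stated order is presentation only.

(5/2,-1/2): +√(5/12); (-1/2,5/2): +√(5/12)

Admissible pairs with m₁+m₂ = M = 2: (-1/2,5/2), (1/2,3/2), (3/2,1/2), (5/2,-1/2)
  (m₁,m₂)=(5/2,-1/2): CG² = 5/12, CG = +√(5/12)   ← matches the target
  (m₁,m₂)=(3/2,1/2): CG² = 1/12, CG = −√(1/12)
  (m₁,m₂)=(1/2,3/2): CG² = 1/12, CG = −√(1/12)
  (m₁,m₂)=(-1/2,5/2): CG² = 5/12, CG = +√(5/12)   ← matches the target
Pairs with CG² = 5/12: (5/2,-1/2): +√(5/12); (-1/2,5/2): +√(5/12)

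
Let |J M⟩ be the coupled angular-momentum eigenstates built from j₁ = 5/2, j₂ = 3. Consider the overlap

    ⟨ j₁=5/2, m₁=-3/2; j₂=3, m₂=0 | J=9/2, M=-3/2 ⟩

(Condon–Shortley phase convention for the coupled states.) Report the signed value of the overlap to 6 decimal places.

−√(45/154) = -0.540562

triangle: 1!*4!*5!/11! = 2880/39916800
(j±m)!: 1!*4!*3!*3!*3!*6! = 3732480
prefactor² = (2J+1)*Δ*N² = 207360/77
  k=0: +1/(0!*1!*4!*3!*0!*2!) = 1/288
  k=1: −1/(1!*0!*3!*2!*1!*3!) = -1/72
Σ = -1/96  ⇒  CG² = 207360/77*(-1/96)² = 45/154
CG = −√(45/154) = -0.540562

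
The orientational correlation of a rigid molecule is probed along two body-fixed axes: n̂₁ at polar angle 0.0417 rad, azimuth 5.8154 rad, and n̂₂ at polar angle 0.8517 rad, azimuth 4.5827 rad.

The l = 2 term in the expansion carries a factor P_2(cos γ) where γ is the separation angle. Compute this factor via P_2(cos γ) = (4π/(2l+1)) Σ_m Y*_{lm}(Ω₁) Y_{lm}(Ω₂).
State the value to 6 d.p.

0.170411

Expand P_2 via completeness: Σ_{m} conj(Y_{2,m}) at Ω₁ times Y_{2,m} at Ω₂ —
  m=-2: (+0.000398-0.000540i) × (-0.211358-0.056085i) = -0.000114+0.000092i  (running Σ = -0.000114+0.000092i)
  m=-1: (+0.028721-0.014509i) × (-0.049517+0.379668i) = +0.004087+0.011623i  (running Σ = +0.003972+0.011715i)
  m=0: (+0.629139-0.000000i) × (+0.095146+0.000000i) = +0.059860+0.000000i  (running Σ = +0.063832+0.011715i)
  m=1: (-0.028721-0.014509i) × (+0.049517+0.379668i) = +0.004087-0.011623i  (running Σ = +0.067919+0.000092i)
  m=2: (+0.000398+0.000540i) × (-0.211358+0.056085i) = -0.000114-0.000092i  (running Σ = +0.067804+0.000000i)
Total Σ_m = +0.067804+0.000000i. Multiply by 2.513274: +0.170411+0.000000i. P_2(cos γ) = 0.170411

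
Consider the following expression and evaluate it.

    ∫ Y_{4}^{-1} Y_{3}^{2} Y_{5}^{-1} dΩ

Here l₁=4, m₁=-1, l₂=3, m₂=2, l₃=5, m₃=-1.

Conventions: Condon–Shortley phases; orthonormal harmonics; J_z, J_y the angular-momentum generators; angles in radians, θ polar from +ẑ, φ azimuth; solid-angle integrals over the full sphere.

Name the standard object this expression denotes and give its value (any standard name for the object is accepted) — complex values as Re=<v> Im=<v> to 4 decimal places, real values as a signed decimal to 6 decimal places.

This is a Gaunt coefficient — the integral of a triple product of spherical harmonics over the sphere.
Checks pass: Σm=0; 12 even; l₃=5∈[1,7].
(2·4+1)(2·3+1)(2·5+1) = 693
Δ: 2! 6! 4! / 13! → 1/180180
sum: t=0:+1/576 t=1:−1/144 t=2:+1/576 = -1/288
3j²(4 3 5; 0 0 0) = Δ·Π!·Σ² = 20/1001  (sign +1)
sum: t=1:−1/1152 t=2:+1/432 = 5/3456
3j²(4 3 5; -1 2 -1) = Δ·Π!·Σ² = 625/36036  (sign +1)
combine: 4πI² = 693·20/1001·625/36036 = 3125/13013
take √, sign +1: I = 0.13823925

Gaunt coefficient, +0.138239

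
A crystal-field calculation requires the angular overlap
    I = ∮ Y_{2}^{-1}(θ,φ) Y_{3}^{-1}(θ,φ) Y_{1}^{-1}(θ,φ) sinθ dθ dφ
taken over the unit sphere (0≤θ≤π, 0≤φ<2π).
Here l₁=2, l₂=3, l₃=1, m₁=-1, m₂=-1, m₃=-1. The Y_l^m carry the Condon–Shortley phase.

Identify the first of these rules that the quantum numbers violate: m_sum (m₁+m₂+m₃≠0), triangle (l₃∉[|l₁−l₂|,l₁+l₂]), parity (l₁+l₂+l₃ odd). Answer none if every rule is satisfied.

m_sum

azimuthal sum: -1 − 1 − 1 = -3  ✗
1 ≤ 1 ≤ 5 (triangle on l)
L = 2 + 3 + 1 = 6 (even)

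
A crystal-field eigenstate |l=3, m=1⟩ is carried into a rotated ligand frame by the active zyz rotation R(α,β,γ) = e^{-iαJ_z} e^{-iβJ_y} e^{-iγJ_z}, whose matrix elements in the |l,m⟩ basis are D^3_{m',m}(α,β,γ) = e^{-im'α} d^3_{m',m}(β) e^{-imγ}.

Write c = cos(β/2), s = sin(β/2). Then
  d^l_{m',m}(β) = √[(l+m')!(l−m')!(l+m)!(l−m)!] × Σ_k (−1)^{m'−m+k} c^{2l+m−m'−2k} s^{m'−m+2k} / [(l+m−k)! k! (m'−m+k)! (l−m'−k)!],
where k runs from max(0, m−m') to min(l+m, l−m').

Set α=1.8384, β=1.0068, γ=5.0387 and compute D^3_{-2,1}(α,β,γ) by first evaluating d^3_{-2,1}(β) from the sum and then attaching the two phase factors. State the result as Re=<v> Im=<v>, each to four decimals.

Re=0.0840 Im=-0.3960

D^3_{-2,1}(1.8384,1.0068,5.0387) = e^{-i·-2·1.8384}·d^3_{-2,1}(1.0068)·e^{-i·1·5.0387}. Compute d first:
With c≡cos(β/2)=0.875947 and s≡sin(β/2)=0.482407, N=[1·120·24·2]^{1/2}=75.894664
k∈{3,4} keeps every argument non-negative
  k=3: (−1)^0·75.8947/(12)·0.8759^3·0.4824^3 = +0.477204
  k=4: (−1)^1·75.8947/(24)·0.8759^1·0.4824^5 = -0.072368
d^3_{-2,1}(1.0068) = +0.477204 -0.072368 = +0.404836
Phases: e^{-i·(-2)·1.8384}=-0.860163-0.510019i, e^{-i·(1)·5.0387}=+0.320551+0.947231i ⇒ D=+0.083955-0.396035i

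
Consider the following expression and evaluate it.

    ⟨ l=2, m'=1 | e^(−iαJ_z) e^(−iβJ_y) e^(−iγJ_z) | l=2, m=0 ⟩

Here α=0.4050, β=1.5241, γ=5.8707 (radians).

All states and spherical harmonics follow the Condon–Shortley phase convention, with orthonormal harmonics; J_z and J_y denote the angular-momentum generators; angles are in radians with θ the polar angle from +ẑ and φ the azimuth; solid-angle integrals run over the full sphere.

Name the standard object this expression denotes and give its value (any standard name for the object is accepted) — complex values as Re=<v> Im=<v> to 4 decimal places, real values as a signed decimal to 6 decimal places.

This is a Wigner D-matrix element — the rotation-matrix element ⟨l m'| R(α,β,γ) |l m⟩ in the angular-momentum basis.
First d^2_{1,0}(β=1.5241), then the phase factors e^{-i(1)α} and e^{-i(0)γ}:
c=cos(1.524100/2)=0.723422, s=sin(1.524100/2)=0.690406; N=√[6·1·2·2]=4.898979
The bounds max(0,m−m')=0 and min(l+m,l−m')=1 give 2 terms
  k=0: (−1)^1·4.8990/(2)·0.7234^3·0.6904^1 = -0.640259
  k=1: (−1)^2·4.8990/(2)·0.7234^1·0.6904^3 = +0.583151
d^2_{1,0}(1.5241) = -0.640259 +0.583151 = -0.057108
Phases: e^{-i·(1)·0.4050}=+0.919102-0.394019i, e^{-i·(0)·5.8707}=+1.000000+0.000000i ⇒ D=-0.052488+0.022502i

Wigner D-matrix element, Re=-0.0525 Im=0.0225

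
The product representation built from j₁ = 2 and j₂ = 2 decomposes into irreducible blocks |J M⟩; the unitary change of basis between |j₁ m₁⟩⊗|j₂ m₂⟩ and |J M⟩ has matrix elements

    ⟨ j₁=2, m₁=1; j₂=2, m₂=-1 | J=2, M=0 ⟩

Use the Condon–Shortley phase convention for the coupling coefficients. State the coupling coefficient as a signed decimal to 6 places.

+√(1/14) = +0.267261

triangle: 2!*2!*2!/7! = 8/5040
(j±m)!: 3!*1!*1!*3!*2!*2! = 144
prefactor² = (2J+1)*Δ*N² = 8/7
  k=0: +1/(0!*2!*1!*1!*1!*1!) = 1/2
  k=1: −1/(1!*1!*0!*0!*2!*2!) = -1/4
Σ = 1/4  ⇒  CG² = 8/7*(1/4)² = 1/14
CG = +√(1/14) = +0.267261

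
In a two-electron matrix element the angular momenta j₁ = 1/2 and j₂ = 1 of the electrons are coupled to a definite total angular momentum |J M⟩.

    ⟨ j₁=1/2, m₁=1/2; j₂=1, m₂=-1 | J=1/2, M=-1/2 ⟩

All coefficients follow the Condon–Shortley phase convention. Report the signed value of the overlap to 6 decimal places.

+√(2/3) = +0.816497

j₁+j₂−J=1  J+j₁−j₂=0  J−j₁+j₂=1  j₁+j₂+J+1=3
(j₁±m₁, j₂±m₂, J±M) = (1,0,0,2,0,1)
P² = 2/3
sum k=0..0:
  [0] +1/1 = 1
S = 1
C² = P²·S² = 2/3 ; C = +0.816497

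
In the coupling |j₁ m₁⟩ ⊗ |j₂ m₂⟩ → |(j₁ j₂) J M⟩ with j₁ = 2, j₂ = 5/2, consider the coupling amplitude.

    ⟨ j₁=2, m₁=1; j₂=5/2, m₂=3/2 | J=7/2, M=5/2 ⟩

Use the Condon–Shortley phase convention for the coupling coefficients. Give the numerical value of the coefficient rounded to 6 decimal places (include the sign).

-0.125988  (= −√(1/63))

j₁+j₂−J=1  J+j₁−j₂=3  J−j₁+j₂=4  j₁+j₂+J+1=9
(j₁±m₁, j₂±m₂, J±M) = (3,1,4,1,6,1)
P² = 2304/7
sum k=0..1:
  [0] +1/48 = 1/48
  [1] −1/36 = -1/36
S = -1/144
C² = P²·S² = 1/63 ; C = -0.125988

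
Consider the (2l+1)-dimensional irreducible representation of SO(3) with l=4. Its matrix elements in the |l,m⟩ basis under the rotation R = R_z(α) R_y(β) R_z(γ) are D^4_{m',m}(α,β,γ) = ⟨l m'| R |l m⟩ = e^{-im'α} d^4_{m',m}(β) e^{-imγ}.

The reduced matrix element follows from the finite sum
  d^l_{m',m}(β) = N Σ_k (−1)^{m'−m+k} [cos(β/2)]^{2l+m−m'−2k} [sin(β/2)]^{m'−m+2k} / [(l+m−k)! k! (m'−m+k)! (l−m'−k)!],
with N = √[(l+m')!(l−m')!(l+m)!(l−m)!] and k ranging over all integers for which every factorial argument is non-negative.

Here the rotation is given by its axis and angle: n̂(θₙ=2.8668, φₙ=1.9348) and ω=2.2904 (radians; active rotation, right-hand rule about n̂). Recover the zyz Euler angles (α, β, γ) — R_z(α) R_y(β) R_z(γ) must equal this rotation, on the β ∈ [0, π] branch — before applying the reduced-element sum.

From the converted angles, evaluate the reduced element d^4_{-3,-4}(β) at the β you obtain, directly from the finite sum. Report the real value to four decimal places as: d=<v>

d=-0.5607

Axis–angle → zyz. n̂ = (sinθₙcosφₙ, sinθₙsinφₙ, cosθₙ) = (-0.096605, +0.253568, -0.962481), ω = 2.2904.
R = I cosω + sinω [n̂]ₓ + (1−cosω) n̂n̂ᵀ gives
  R = [-0.643603, +0.683210, +0.344963; -0.764491, -0.552412, -0.332255; -0.036438, -0.477561, +0.877842]
β = atan2(√(R₁₃²+R₂₃²), R₃₃) = 0.499458; α = atan2(R₂₃, R₁₃) mod 2π = 5.516549; γ = atan2(R₃₂, −R₃₁) mod 2π = 4.788542
d^4_{-3,-4}(β=0.4995) via the finite sum:
With c≡cos(β/2)=0.968979 and s≡sin(β/2)=0.247141, N=[1·5040·1·40320]^{1/2}=14255.272709
The bounds max(0,m−m')=0 and min(l+m,l−m')=0 give 1 term
  k=0: (−1)^1·14255.2727/(5040)·0.9690^7·0.2471^1 = -0.560650
d^4_{-3,-4}(0.4995) = -0.560650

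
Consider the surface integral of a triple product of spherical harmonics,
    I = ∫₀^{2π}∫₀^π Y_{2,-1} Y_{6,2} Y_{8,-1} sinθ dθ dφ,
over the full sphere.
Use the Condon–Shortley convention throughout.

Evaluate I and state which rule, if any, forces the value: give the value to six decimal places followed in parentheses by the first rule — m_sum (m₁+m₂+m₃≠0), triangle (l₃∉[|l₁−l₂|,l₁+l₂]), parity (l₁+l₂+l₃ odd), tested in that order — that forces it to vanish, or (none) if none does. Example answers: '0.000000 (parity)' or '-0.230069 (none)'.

-0.150615 (none)

Checks pass: Σm=0; 16 even; l₃=8∈[4,8].
(2·2+1)(2·6+1)(2·8+1) = 1105
Δ: 0! 4! 12! / 17! → 1/30940
sum: t=0:+1/2073600 = 1/2073600
3j²(2 6 8; 0 0 0) = Δ·Π!·Σ² = 28/1105  (sign +1)
sum: t=0:+1/5806080 = 1/5806080
3j²(2 6 8; -1 2 -1) = Δ·Π!·Σ² = 9/884  (sign -1)
combine: 4πI² = 1105·28/1105·9/884 = 63/221
take √, sign -1: I = -0.15061534
No selection rule forces the value: the integral is nonzero (none).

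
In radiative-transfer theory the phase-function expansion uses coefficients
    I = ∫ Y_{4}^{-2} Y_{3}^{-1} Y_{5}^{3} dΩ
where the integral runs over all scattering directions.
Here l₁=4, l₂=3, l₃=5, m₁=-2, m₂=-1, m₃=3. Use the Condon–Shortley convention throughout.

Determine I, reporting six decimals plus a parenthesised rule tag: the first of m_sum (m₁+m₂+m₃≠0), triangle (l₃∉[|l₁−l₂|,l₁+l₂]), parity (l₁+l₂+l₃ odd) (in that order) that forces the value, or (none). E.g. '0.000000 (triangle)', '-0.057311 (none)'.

m-sum 0 ✓  L=12 even ✓  1≤5≤7 ✓
Π(2lᵢ+1) = 9×7×11 = 693
triangle coeff Δ(4,3,5) = 1/180180
Σ_t [0,2]: t=0:+1/576 t=1:−1/144 t=2:+1/576 = -1/288
(3j)²=20/1001 [(4 3 5; 0 0 0)], sign=+1
Σ_t [0,2]: t=0:+1/5760 t=1:−1/720 t=2:+1/2304 = -1/1280
(3j)²=27/1430 [(4 3 5; -2 -1 3)], sign=-1
⇒ 4πI² = 486/1859
I = (-1)√(486/1859/(4π)) = -0.14423595
No selection rule forces the value: the integral is nonzero (none).

-0.144236 (none)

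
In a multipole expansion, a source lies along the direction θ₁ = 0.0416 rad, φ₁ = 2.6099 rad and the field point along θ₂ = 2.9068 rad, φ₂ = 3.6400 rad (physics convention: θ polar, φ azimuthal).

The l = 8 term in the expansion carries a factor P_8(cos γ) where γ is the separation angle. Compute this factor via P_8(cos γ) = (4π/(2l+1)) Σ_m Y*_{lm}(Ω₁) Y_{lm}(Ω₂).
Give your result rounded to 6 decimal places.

Expand P_8 via completeness: Σ_{m} conj(Y_{8,m}) at Ω₁ times Y_{8,m} at Ω₂ —
  [-8]  conj(Y_{8,-8})(Ω₁) = -0.00000 + 0.00000j ; Y_{8,-8}(Ω₂) = -0.00000 + 0.00000j ; Δ = -0.00000 - 0.00000j
  [-7]  conj(Y_{8,-7})(Ω₁) = 0.00000 - 0.00000j ; Y_{8,-7}(Ω₂) = -0.00007 + 0.00003j ; Δ = -0.00000 + 0.00000j
  [-6]  conj(Y_{8,-6})(Ω₁) = -0.00000 + 0.00000j ; Y_{8,-6}(Ω₂) = -0.00078 - 0.00012j ; Δ = 0.00000 + 0.00000j
  [-5]  conj(Y_{8,-5})(Ω₁) = 0.00000 + 0.00000j ; Y_{8,-5}(Ω₂) = -0.00480 - 0.00365j ; Δ = -0.00000 - 0.00000j
  [-4]  conj(Y_{8,-4})(Ω₁) = -0.00002 - 0.00003j ; Y_{8,-4}(Ω₂) = -0.01405 - 0.03123j ; Δ = -0.00000 + 0.00000j
  [-3]  conj(Y_{8,-3})(Ω₁) = 0.00002 + 0.00100j ; Y_{8,-3}(Ω₂) = 0.01074 - 0.14185j ; Δ = 0.00014 + 0.00001j
  [-2]  conj(Y_{8,-2})(Ω₁) = 0.00859 - 0.01545j ; Y_{8,-2}(Ω₂) = 0.22076 - 0.34141j ; Δ = -0.00338 - 0.00635j
  [-1]  conj(Y_{8,-1})(Ω₁) = -0.17423 + 0.10248j ; Y_{8,-1}(Ω₂) = 0.59241 - 0.32241j ; Δ = -0.07017 + 0.11688j
  [+0]  conj(Y_{8,0})(Ω₁) = 1.12715 + 0.00000j ; Y_{8,0}(Ω₂) = 0.26371 + 0.00000j ; Δ = 0.29724 + 0.00000j
  [+1]  conj(Y_{8,1})(Ω₁) = 0.17423 + 0.10248j ; Y_{8,1}(Ω₂) = -0.59241 - 0.32241j ; Δ = -0.07017 - 0.11688j
  [+2]  conj(Y_{8,2})(Ω₁) = 0.00859 + 0.01545j ; Y_{8,2}(Ω₂) = 0.22076 + 0.34141j ; Δ = -0.00338 + 0.00635j
  [+3]  conj(Y_{8,3})(Ω₁) = -0.00002 + 0.00100j ; Y_{8,3}(Ω₂) = -0.01074 - 0.14185j ; Δ = 0.00014 - 0.00001j
  [+4]  conj(Y_{8,4})(Ω₁) = -0.00002 + 0.00003j ; Y_{8,4}(Ω₂) = -0.01405 + 0.03123j ; Δ = -0.00000 - 0.00000j
  [+5]  conj(Y_{8,5})(Ω₁) = -0.00000 + 0.00000j ; Y_{8,5}(Ω₂) = 0.00480 - 0.00365j ; Δ = -0.00000 + 0.00000j
  [+6]  conj(Y_{8,6})(Ω₁) = -0.00000 - 0.00000j ; Y_{8,6}(Ω₂) = -0.00078 + 0.00012j ; Δ = 0.00000 - 0.00000j
  [+7]  conj(Y_{8,7})(Ω₁) = -0.00000 - 0.00000j ; Y_{8,7}(Ω₂) = 0.00007 + 0.00003j ; Δ = -0.00000 - 0.00000j
  [+8]  conj(Y_{8,8})(Ω₁) = -0.00000 - 0.00000j ; Y_{8,8}(Ω₂) = -0.00000 - 0.00000j ; Δ = -0.00000 + 0.00000j
Σ over m = 0.15041 - 0.00000j; ×(4π/17) → 0.11119 - 0.00000j. Real part: 0.111186

0.111186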